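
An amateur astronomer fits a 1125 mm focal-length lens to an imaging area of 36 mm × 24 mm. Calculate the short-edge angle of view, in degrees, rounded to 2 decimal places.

1.22°

Angle of view α = 2·arctan(h/2f) with h = 24 mm and f = 1125 mm.
h/2f = 0.01067; arctan(0.01067) ≈ 0.6111°, so α ≈ 1.2223°.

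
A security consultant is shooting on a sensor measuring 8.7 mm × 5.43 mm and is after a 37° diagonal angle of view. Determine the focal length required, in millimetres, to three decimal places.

15.325 mm

Sensor diagonal = √(8.7² + 5.43²) = √105.1749 ≈ 10.2555 mm.
From α = 2·arctan(d/2f) we get f = d / (2·tan(α/2)).
With d = 10.2555 mm and α/2 = 18.5°, tan(α/2) ≈ 0.33460, so f ≈ 10.2555 / 0.66919 ≈ 15.3252 mm.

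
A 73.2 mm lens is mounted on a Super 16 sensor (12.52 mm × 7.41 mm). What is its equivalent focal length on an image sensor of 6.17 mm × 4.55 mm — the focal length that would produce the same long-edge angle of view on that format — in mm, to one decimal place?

36.1 mm

Equal angle of view means equal width/f ratio, so f₂ = f₁ · (width₂/width₁) = 73.2 × 6.17/12.52.
f₂ = 73.2 × 0.49281 ≈ 36.074 mm.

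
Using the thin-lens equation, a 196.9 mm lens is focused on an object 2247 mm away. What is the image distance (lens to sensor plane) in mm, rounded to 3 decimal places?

215.811 mm

1/dᵢ = 1/f − 1/dₒ = 1/196.9 − 1/2247 = 0.0046337 mm⁻¹.
dᵢ = 1/0.0046337 ≈ 215.8111 mm.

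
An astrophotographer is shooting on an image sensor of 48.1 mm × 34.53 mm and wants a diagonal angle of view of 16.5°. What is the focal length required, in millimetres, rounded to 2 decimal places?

Sensor diagonal = √(48.1² + 34.53²) = √3505.9309 ≈ 59.2109 mm.
From α = 2·arctan(d/2f) we get f = d / (2·tan(α/2)).
With d = 59.2109 mm and α/2 = 8.25°, tan(α/2) ≈ 0.14499, so f ≈ 59.2109 / 0.28999 ≈ 204.1852 mm.

204.19 mm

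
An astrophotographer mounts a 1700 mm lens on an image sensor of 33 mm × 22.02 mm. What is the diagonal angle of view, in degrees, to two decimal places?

Sensor diagonal = √(33² + 22.02²) = √1573.8804 ≈ 39.6722 mm.
Angle of view α = 2·arctan(d/2f) with d = 39.6722 mm and f = 1700 mm.
d/2f = 0.01167; arctan(0.01167) ≈ 0.6685°, so α ≈ 1.3370°.

1.34°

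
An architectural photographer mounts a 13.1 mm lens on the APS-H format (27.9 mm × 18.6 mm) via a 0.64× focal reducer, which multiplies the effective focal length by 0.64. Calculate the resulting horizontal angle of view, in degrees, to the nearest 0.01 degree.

Effective focal length f = 13.1 × 0.64 = 8.384 mm.
α = 2·arctan(27.9 / (2 × 8.384)) = 2·arctan(1.66388) ≈ 117.9880°.

117.99°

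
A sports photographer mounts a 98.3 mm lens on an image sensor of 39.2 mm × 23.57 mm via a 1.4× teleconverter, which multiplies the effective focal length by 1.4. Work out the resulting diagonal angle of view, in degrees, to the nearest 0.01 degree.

Effective focal length f = 98.3 × 1.4 = 137.62 mm.
Sensor diagonal = √(39.2² + 23.57²) = √2092.1849 ≈ 45.7404 mm.
α = 2·arctan(45.740 / (2 × 137.62)) = 2·arctan(0.16618) ≈ 18.8708°.

18.87°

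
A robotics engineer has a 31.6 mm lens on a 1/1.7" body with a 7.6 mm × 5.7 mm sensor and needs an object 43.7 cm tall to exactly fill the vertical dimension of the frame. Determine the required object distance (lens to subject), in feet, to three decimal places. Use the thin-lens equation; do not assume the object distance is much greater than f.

8.052 ft

W: 43.7 cm = 437 mm.
Magnification m = h/W = dᵢ/dₒ; combined with 1/f = 1/dₒ + 1/dᵢ this gives dₒ = f·(1 + W/h).
dₒ = 31.6 mm × (1 + 437/5.7) = 31.6 × 77.6667 ≈ 2454.267 mm = 2454.267/304.8 ft = 8.05206 ft.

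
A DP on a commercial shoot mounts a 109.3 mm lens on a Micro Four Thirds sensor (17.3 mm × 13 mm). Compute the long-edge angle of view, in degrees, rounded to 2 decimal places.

9.05°

Angle of view α = 2·arctan(w/2f) with w = 17.3 mm and f = 109.3 mm.
w/2f = 0.07914; arctan(0.07914) ≈ 4.5250°, so α ≈ 9.0499°.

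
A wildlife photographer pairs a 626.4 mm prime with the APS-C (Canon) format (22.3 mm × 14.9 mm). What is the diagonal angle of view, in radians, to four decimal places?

Sensor diagonal = √(22.3² + 14.9²) = √719.3000 ≈ 26.8198 mm.
Angle of view α = 2·arctan(d/2f) with d = 26.8198 mm and f = 626.4 mm.
d/2f = 0.02141; arctan(0.02141) ≈ 0.0214 rad, so α ≈ 0.0428 rad.

0.0428 rad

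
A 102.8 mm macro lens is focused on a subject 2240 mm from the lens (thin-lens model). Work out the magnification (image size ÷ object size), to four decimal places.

0.0481×

Thin lens: 1/f = 1/dₒ + 1/dᵢ → 1/dᵢ = 1/102.8 − 1/2240 = 0.0092812 mm⁻¹, so dᵢ ≈ 107.7447 mm.
Magnification m = dᵢ/dₒ = 107.7447/2240 ≈ 0.04810.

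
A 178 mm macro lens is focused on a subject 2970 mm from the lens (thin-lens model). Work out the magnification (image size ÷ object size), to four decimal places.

0.0638×

Thin lens: 1/f = 1/dₒ + 1/dᵢ → 1/dᵢ = 1/178 − 1/2970 = 0.0052813 mm⁻¹, so dᵢ ≈ 189.3481 mm.
Magnification m = dᵢ/dₒ = 189.3481/2970 ≈ 0.06375.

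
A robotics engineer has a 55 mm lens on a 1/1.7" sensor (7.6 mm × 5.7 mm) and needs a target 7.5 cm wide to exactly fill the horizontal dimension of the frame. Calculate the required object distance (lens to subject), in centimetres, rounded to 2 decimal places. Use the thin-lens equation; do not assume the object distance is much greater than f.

W: 7.5 cm = 75 mm.
Magnification m = w/W = dᵢ/dₒ; combined with 1/f = 1/dₒ + 1/dᵢ this gives dₒ = f·(1 + W/w).
dₒ = 55 mm × (1 + 75/7.6) = 55 × 10.8684 ≈ 597.763 mm = 59.7763 cm.

59.78 cm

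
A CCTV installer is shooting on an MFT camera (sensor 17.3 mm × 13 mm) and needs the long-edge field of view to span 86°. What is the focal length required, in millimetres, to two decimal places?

From α = 2·arctan(w/2f) we get f = w / (2·tan(α/2)).
With w = 17.3 mm and α/2 = 43°, tan(α/2) ≈ 0.93252, so f ≈ 17.3 / 1.86503 ≈ 9.2760 mm.

9.28 mm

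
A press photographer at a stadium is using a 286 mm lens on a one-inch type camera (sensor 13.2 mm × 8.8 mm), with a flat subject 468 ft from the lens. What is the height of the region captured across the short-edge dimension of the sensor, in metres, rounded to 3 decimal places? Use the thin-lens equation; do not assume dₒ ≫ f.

dₒ: 468 ft × 304.8 mm/ft = 142646.40 mm.
Similar triangles through the lens centre give W/dₒ = h/dᵢ; with 1/f = 1/dₒ + 1/dᵢ this gives W = h·(dₒ − f)/f.
W = 8.8 mm × (142646 − 286) / 286 = 8.8 × 497.7636 ≈ 4380.320 mm = 4.38032 m.

4.380 m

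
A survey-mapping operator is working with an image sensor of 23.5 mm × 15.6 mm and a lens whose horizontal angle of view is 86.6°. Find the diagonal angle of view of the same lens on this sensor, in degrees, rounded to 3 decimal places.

From the horizontal AOV: f = 23.5 / (2·tan(43.3°)) = 23.5 / 1.88470 ≈ 12.4688 mm.
Sensor diagonal = √(23.5² + 15.6²) = √795.6100 ≈ 28.2066 mm.
Diagonal AOV = 2·arctan(28.2066 / (2 × 12.4688)) = 2·arctan(1.13109) ≈ 97.0398°.

97.040°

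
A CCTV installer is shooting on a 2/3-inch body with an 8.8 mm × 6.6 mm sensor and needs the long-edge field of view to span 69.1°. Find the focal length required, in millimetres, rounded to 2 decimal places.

From α = 2·arctan(w/2f) we get f = w / (2·tan(α/2)).
With w = 8.8 mm and α/2 = 34.55°, tan(α/2) ≈ 0.68857, so f ≈ 8.8 / 1.37713 ≈ 6.3901 mm.

6.39 mm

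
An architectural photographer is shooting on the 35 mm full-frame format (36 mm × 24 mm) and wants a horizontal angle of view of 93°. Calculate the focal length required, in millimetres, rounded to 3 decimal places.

From α = 2·arctan(w/2f) we get f = w / (2·tan(α/2)).
With w = 36 mm and α/2 = 46.5°, tan(α/2) ≈ 1.05378, so f ≈ 36 / 2.10756 ≈ 17.0814 mm.

17.081 mm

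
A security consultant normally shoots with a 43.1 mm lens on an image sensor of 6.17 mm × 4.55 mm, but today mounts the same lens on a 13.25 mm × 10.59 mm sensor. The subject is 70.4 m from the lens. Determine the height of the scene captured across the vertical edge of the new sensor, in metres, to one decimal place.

The focal length stays 43.1 mm; the relevant sensor dimension is now h = 10.59 mm. Object distance dₒ = 70.4 m = 70400 mm.
Thin-lens field height W = h·(dₒ − f)/f = 10.59 × (70400 − 43.1)/43.1 ≈ 17287.229 mm = 17.2872 m.

17.3 m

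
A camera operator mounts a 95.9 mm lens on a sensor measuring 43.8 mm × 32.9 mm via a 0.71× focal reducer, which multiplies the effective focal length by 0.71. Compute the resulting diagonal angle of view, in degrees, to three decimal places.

43.827°

Effective focal length f = 95.9 × 0.71 = 68.089 mm.
Sensor diagonal = √(43.8² + 32.9²) = √3000.8500 ≈ 54.7800 mm.
α = 2·arctan(54.780 / (2 × 68.089)) = 2·arctan(0.40227) ≈ 43.8267°.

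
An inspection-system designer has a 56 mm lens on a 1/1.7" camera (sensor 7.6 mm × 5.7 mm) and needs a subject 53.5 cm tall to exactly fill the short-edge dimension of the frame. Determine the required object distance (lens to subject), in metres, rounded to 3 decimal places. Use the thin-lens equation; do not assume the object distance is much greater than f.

5.312 m

W: 53.5 cm = 535 mm.
Magnification m = h/W = dᵢ/dₒ; combined with 1/f = 1/dₒ + 1/dᵢ this gives dₒ = f·(1 + W/h).
dₒ = 56 mm × (1 + 535/5.7) = 56 × 94.8596 ≈ 5312.140 mm = 5.31214 m.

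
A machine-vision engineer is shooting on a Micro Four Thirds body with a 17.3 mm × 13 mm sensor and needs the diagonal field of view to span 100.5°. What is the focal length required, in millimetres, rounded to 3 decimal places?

8.999 mm

Sensor diagonal = √(17.3² + 13²) = √468.2900 ≈ 21.6400 mm.
From α = 2·arctan(d/2f) we get f = d / (2·tan(α/2)).
With d = 21.6400 mm and α/2 = 50.25°, tan(α/2) ≈ 1.20237, so f ≈ 21.6400 / 2.40474 ≈ 8.9989 mm.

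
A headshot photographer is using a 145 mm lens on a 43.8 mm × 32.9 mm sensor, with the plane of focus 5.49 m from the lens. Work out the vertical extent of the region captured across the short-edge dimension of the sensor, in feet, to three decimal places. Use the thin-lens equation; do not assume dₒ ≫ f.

dₒ: 5.49 m = 5490 mm.
Similar triangles through the lens centre give W/dₒ = h/dᵢ; with 1/f = 1/dₒ + 1/dᵢ this gives W = h·(dₒ − f)/f.
W = 32.9 mm × (5490 − 145) / 145 = 32.9 × 36.8621 ≈ 1212.762 mm = 1212.762/304.8 ft = 3.97888 ft.

3.979 ft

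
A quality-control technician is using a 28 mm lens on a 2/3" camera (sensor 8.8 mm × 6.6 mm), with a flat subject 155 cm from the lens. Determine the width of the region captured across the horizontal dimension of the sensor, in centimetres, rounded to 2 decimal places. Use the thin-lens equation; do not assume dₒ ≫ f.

47.83 cm

dₒ: 155 cm = 1550 mm.
Similar triangles through the lens centre give W/dₒ = w/dᵢ; with 1/f = 1/dₒ + 1/dᵢ this gives W = w·(dₒ − f)/f.
W = 8.8 mm × (1550 − 28) / 28 = 8.8 × 54.3571 ≈ 478.343 mm = 47.8343 cm.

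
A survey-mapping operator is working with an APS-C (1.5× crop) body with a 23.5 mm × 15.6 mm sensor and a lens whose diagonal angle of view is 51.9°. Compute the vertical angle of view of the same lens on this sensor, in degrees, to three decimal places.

Sensor diagonal = √(23.5² + 15.6²) = √795.6100 ≈ 28.2066 mm.
From the diagonal AOV: f = 28.2066 / (2·tan(25.95°)) = 28.2066 / 0.97331 ≈ 28.9802 mm.
Vertical AOV = 2·arctan(15.6 / (2 × 28.9802)) = 2·arctan(0.26915) ≈ 30.1283°.

30.128°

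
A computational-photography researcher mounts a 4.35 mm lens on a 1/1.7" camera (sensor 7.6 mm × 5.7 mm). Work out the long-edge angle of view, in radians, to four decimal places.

Angle of view α = 2·arctan(w/2f) with w = 7.6 mm and f = 4.35 mm.
w/2f = 0.87356; arctan(0.87356) ≈ 0.7180 rad, so α ≈ 1.4360 rad.

1.4360 rad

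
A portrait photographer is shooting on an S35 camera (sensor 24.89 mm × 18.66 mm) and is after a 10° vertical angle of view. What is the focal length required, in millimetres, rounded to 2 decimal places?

From α = 2·arctan(h/2f) we get f = h / (2·tan(α/2)).
With h = 18.66 mm and α/2 = 5°, tan(α/2) ≈ 0.08749, so f ≈ 18.66 / 0.17498 ≈ 106.6424 mm.

106.64 mm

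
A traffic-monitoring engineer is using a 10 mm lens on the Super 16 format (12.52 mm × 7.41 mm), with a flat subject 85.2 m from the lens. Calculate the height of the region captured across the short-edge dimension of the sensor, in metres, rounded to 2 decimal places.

63.13 m

dₒ: 85.2 m = 85200 mm.
Similar triangles through the lens centre give W/dₒ = h/dᵢ; with 1/f = 1/dₒ + 1/dᵢ this gives W = h·(dₒ − f)/f.
W = 7.41 mm × (85200 − 10) / 10 = 7.41 × 8519.0000 ≈ 63125.790 mm = 63.1258 m.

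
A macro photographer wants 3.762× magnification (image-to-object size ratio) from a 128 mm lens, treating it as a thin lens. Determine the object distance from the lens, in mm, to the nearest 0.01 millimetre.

162.02 mm

With m = dᵢ/dₒ and 1/f = 1/dₒ + 1/dᵢ, substituting dᵢ = m·dₒ gives 1/f = (1 + 1/m)/dₒ, hence dₒ = f·(1 + 1/m).
dₒ = 128 × (1 + 1/3.762) = 128 × 1.26582 ≈ 162.024 mm.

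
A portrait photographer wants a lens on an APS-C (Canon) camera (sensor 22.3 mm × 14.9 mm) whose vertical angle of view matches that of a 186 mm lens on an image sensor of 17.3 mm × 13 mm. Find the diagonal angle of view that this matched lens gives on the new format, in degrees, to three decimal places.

7.199°

Equal vertical AOV ⇒ f₂ = f₁ · 14.9/13 = 186 × 1.14615 ≈ 213.1846 mm.
Sensor diagonal = √(22.3² + 14.9²) = √719.3000 ≈ 26.8198 mm.
Diagonal AOV on the new format = 2·arctan(26.8198 / (2 × 213.1846)) = 2·arctan(0.06290) ≈ 7.1986°.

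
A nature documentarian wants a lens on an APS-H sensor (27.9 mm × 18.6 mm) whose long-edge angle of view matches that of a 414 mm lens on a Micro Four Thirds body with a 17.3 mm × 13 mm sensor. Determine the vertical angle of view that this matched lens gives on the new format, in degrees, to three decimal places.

1.596°

Equal long-edge AOV ⇒ f₂ = f₁ · 27.9/17.3 = 414 × 1.61272 ≈ 667.6647 mm.
Vertical AOV on the new format = 2·arctan(18.6 / (2 × 667.6647)) = 2·arctan(0.01393) ≈ 1.5961°.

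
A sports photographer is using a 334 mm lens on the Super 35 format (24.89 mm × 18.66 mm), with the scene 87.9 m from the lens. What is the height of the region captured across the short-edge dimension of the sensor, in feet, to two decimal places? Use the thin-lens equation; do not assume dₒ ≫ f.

16.05 ft

dₒ: 87.9 m = 87900 mm.
Similar triangles through the lens centre give W/dₒ = h/dᵢ; with 1/f = 1/dₒ + 1/dᵢ this gives W = h·(dₒ − f)/f.
W = 18.66 mm × (87900 − 334) / 334 = 18.66 × 262.1737 ≈ 4892.160 mm = 4892.160/304.8 ft = 16.0504 ft.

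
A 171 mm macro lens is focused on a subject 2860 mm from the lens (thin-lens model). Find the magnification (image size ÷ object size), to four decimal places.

Thin lens: 1/f = 1/dₒ + 1/dᵢ → 1/dᵢ = 1/171 − 1/2860 = 0.0054983 mm⁻¹, so dᵢ ≈ 181.8743 mm.
Magnification m = dᵢ/dₒ = 181.8743/2860 ≈ 0.06359.

0.0636×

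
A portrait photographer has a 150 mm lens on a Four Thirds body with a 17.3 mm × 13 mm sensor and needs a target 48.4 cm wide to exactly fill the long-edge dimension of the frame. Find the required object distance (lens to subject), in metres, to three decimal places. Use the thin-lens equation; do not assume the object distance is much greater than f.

4.347 m

W: 48.4 cm = 484 mm.
Magnification m = w/W = dᵢ/dₒ; combined with 1/f = 1/dₒ + 1/dᵢ this gives dₒ = f·(1 + W/w).
dₒ = 150 mm × (1 + 484/17.3) = 150 × 28.9769 ≈ 4346.532 mm = 4.34653 m.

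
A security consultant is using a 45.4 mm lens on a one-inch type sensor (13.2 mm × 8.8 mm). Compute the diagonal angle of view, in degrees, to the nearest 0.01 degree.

19.82°

Sensor diagonal = √(13.2² + 8.8²) = √251.6800 ≈ 15.8644 mm.
Angle of view α = 2·arctan(d/2f) with d = 15.8644 mm and f = 45.4 mm.
d/2f = 0.17472; arctan(0.17472) ≈ 9.9106°, so α ≈ 19.8212°.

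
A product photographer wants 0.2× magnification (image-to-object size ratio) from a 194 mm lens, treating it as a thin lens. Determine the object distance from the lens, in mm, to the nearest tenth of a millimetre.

With m = dᵢ/dₒ and 1/f = 1/dₒ + 1/dᵢ, substituting dᵢ = m·dₒ gives 1/f = (1 + 1/m)/dₒ, hence dₒ = f·(1 + 1/m).
dₒ = 194 × (1 + 1/0.2) = 194 × 6.00000 ≈ 1164.000 mm.

1164.0 mm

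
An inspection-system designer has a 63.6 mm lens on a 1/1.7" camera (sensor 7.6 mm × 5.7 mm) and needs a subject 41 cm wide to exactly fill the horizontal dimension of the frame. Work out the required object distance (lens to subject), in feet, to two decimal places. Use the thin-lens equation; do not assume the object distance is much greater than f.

11.47 ft

W: 41 cm = 410 mm.
Magnification m = w/W = dᵢ/dₒ; combined with 1/f = 1/dₒ + 1/dᵢ this gives dₒ = f·(1 + W/w).
dₒ = 63.6 mm × (1 + 410/7.6) = 63.6 × 54.9474 ≈ 3494.653 mm = 3494.653/304.8 ft = 11.4654 ft.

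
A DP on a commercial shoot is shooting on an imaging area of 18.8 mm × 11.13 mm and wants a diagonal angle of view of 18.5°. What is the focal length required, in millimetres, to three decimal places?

67.075 mm

Sensor diagonal = √(18.8² + 11.13²) = √477.3169 ≈ 21.8476 mm.
From α = 2·arctan(d/2f) we get f = d / (2·tan(α/2)).
With d = 21.8476 mm and α/2 = 9.25°, tan(α/2) ≈ 0.16286, so f ≈ 21.8476 / 0.32572 ≈ 67.0746 mm.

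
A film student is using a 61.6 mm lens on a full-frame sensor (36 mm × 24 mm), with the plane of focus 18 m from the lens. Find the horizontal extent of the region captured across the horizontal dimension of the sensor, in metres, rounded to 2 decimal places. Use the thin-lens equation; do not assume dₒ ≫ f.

10.48 m

dₒ: 18 m = 18000 mm.
Similar triangles through the lens centre give W/dₒ = w/dᵢ; with 1/f = 1/dₒ + 1/dᵢ this gives W = w·(dₒ − f)/f.
W = 36 mm × (18000 − 61.6) / 61.6 = 36 × 291.2078 ≈ 10483.481 mm = 10.4835 m.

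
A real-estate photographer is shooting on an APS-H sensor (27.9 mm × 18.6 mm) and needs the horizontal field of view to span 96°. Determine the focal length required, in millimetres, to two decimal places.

From α = 2·arctan(w/2f) we get f = w / (2·tan(α/2)).
With w = 27.9 mm and α/2 = 48°, tan(α/2) ≈ 1.11061, so f ≈ 27.9 / 2.22123 ≈ 12.5606 mm.

12.56 mm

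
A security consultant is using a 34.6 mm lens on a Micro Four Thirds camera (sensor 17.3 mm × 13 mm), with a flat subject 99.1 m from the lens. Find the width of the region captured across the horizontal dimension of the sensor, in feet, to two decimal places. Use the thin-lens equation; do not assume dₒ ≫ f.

dₒ: 99.1 m = 99100 mm.
Similar triangles through the lens centre give W/dₒ = w/dᵢ; with 1/f = 1/dₒ + 1/dᵢ this gives W = w·(dₒ − f)/f.
W = 17.3 mm × (99100 − 34.6) / 34.6 = 17.3 × 2863.1618 ≈ 49532.700 mm = 49532.700/304.8 ft = 162.509 ft.

162.51 ft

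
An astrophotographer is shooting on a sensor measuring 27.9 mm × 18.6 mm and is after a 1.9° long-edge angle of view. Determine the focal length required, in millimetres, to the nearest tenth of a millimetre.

841.3 mm

From α = 2·arctan(w/2f) we get f = w / (2·tan(α/2)).
With w = 27.9 mm and α/2 = 0.95°, tan(α/2) ≈ 0.01658, so f ≈ 27.9 / 0.03316 ≈ 841.2662 mm.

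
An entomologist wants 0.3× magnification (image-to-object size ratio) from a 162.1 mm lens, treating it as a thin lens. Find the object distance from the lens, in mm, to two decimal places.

With m = dᵢ/dₒ and 1/f = 1/dₒ + 1/dᵢ, substituting dᵢ = m·dₒ gives 1/f = (1 + 1/m)/dₒ, hence dₒ = f·(1 + 1/m).
dₒ = 162.1 × (1 + 1/0.3) = 162.1 × 4.33333 ≈ 702.433 mm.

702.43 mm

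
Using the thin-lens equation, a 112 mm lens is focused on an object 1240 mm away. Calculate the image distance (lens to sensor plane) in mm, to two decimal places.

1/dᵢ = 1/f − 1/dₒ = 1/112 − 1/1240 = 0.0081221 mm⁻¹.
dᵢ = 1/0.0081221 ≈ 123.1206 mm.

123.12 mm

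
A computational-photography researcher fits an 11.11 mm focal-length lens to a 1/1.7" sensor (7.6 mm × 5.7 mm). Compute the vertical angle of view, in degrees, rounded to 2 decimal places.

28.78°

Angle of view α = 2·arctan(h/2f) with h = 5.7 mm and f = 11.11 mm.
h/2f = 0.25653; arctan(0.25653) ≈ 14.3876°, so α ≈ 28.7752°.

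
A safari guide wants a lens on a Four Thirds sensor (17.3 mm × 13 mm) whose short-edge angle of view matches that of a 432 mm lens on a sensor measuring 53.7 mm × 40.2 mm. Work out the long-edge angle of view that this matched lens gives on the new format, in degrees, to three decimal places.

Equal short-edge AOV ⇒ f₂ = f₁ · 13/40.2 = 432 × 0.32338 ≈ 139.7015 mm.
Long-edge AOV on the new format = 2·arctan(17.3 / (2 × 139.7015)) = 2·arctan(0.06192) ≈ 7.0862°.

7.086°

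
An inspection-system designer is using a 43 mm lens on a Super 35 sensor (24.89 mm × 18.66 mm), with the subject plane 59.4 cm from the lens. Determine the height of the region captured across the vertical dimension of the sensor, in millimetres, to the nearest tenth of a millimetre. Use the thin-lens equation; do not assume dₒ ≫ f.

dₒ: 59.4 cm = 594 mm.
Similar triangles through the lens centre give W/dₒ = h/dᵢ; with 1/f = 1/dₒ + 1/dᵢ this gives W = h·(dₒ − f)/f.
W = 18.66 mm × (594 − 43) / 43 = 18.66 × 12.8140 ≈ 239.108 mm.

239.1 mm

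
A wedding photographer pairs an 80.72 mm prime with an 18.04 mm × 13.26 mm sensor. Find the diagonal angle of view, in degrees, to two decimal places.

Sensor diagonal = √(18.04² + 13.26²) = √501.2692 ≈ 22.3890 mm.
Angle of view α = 2·arctan(d/2f) with d = 22.3890 mm and f = 80.72 mm.
d/2f = 0.13868; arctan(0.13868) ≈ 7.8956°, so α ≈ 15.7912°.

15.79°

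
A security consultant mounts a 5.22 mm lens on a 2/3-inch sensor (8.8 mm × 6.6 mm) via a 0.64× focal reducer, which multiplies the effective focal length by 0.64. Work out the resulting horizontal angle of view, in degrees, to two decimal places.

Effective focal length f = 5.22 × 0.64 = 3.3408 mm.
α = 2·arctan(8.8 / (2 × 3.3408)) = 2·arctan(1.31705) ≈ 105.5832°.

105.58°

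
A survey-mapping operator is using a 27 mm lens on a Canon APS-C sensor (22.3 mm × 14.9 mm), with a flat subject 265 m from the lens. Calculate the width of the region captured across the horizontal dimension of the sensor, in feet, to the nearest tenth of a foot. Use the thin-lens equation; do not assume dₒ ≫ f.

718.0 ft

dₒ: 265 m = 265000 mm.
Similar triangles through the lens centre give W/dₒ = w/dᵢ; with 1/f = 1/dₒ + 1/dᵢ this gives W = w·(dₒ − f)/f.
W = 22.3 mm × (265000 − 27) / 27 = 22.3 × 9813.8148 ≈ 218848.070 mm = 218848.070/304.8 ft = 718.006 ft.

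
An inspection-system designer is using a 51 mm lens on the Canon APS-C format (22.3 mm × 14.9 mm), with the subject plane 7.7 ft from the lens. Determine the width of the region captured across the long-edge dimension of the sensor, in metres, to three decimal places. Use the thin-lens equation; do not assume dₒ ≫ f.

1.004 m

dₒ: 7.7 ft × 304.8 mm/ft = 2346.96 mm.
Similar triangles through the lens centre give W/dₒ = w/dᵢ; with 1/f = 1/dₒ + 1/dᵢ this gives W = w·(dₒ − f)/f.
W = 22.3 mm × (2346.96 − 51) / 51 = 22.3 × 45.0188 ≈ 1003.920 mm = 1.00392 m.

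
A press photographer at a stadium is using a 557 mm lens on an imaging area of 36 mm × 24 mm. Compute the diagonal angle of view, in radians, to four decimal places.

Sensor diagonal = √(36² + 24²) = √1872.0000 ≈ 43.2666 mm.
Angle of view α = 2·arctan(d/2f) with d = 43.2666 mm and f = 557 mm.
d/2f = 0.03884; arctan(0.03884) ≈ 0.0388 rad, so α ≈ 0.0776 rad.

0.0776 rad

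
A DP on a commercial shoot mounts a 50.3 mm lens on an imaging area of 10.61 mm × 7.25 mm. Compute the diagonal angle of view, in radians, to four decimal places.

Sensor diagonal = √(10.61² + 7.25²) = √165.1346 ≈ 12.8505 mm.
Angle of view α = 2·arctan(d/2f) with d = 12.8505 mm and f = 50.3 mm.
d/2f = 0.12774; arctan(0.12774) ≈ 0.1271 rad, so α ≈ 0.2541 rad.

0.2541 rad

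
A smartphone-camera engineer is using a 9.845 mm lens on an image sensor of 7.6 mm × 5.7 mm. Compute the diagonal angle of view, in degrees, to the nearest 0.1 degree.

51.5°

Sensor diagonal = √(7.6² + 5.7²) = √90.2500 ≈ 9.5000 mm.
Angle of view α = 2·arctan(d/2f) with d = 9.5000 mm and f = 9.845 mm.
d/2f = 0.48248; arctan(0.48248) ≈ 25.7563°, so α ≈ 51.5126°.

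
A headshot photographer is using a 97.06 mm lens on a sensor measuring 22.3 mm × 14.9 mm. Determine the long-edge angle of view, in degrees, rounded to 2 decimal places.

13.11°

Angle of view α = 2·arctan(w/2f) with w = 22.3 mm and f = 97.06 mm.
w/2f = 0.11488; arctan(0.11488) ≈ 6.5533°, so α ≈ 13.1065°.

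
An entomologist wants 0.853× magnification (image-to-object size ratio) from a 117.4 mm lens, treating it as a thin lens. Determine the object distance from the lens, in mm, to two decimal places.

With m = dᵢ/dₒ and 1/f = 1/dₒ + 1/dᵢ, substituting dᵢ = m·dₒ gives 1/f = (1 + 1/m)/dₒ, hence dₒ = f·(1 + 1/m).
dₒ = 117.4 × (1 + 1/0.853) = 117.4 × 2.17233 ≈ 255.032 mm.

255.03 mm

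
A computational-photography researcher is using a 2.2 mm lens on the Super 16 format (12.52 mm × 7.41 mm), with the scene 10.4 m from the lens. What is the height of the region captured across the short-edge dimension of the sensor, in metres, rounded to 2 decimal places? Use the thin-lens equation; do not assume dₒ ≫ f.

dₒ: 10.4 m = 10400 mm.
Similar triangles through the lens centre give W/dₒ = h/dᵢ; with 1/f = 1/dₒ + 1/dᵢ this gives W = h·(dₒ − f)/f.
W = 7.41 mm × (10400 − 2.2) / 2.2 = 7.41 × 4726.2727 ≈ 35021.681 mm = 35.0217 m.

35.02 m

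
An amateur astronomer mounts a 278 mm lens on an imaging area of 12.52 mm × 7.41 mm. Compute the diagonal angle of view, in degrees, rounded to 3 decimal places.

Sensor diagonal = √(12.52² + 7.41²) = √211.6585 ≈ 14.5485 mm.
Angle of view α = 2·arctan(d/2f) with d = 14.5485 mm and f = 278 mm.
d/2f = 0.02617; arctan(0.02617) ≈ 1.4989°, so α ≈ 2.9978°.

2.998°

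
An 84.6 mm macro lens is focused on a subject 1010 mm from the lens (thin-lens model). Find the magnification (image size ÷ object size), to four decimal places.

0.0914×

Thin lens: 1/f = 1/dₒ + 1/dᵢ → 1/dᵢ = 1/84.6 − 1/1010 = 0.0108302 mm⁻¹, so dᵢ ≈ 92.3341 mm.
Magnification m = dᵢ/dₒ = 92.3341/1010 ≈ 0.09142.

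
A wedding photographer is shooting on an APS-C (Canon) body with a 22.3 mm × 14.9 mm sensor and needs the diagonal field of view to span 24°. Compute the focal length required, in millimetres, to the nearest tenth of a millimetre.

63.1 mm

Sensor diagonal = √(22.3² + 14.9²) = √719.3000 ≈ 26.8198 mm.
From α = 2·arctan(d/2f) we get f = d / (2·tan(α/2)).
With d = 26.8198 mm and α/2 = 12°, tan(α/2) ≈ 0.21256, so f ≈ 26.8198 / 0.42511 ≈ 63.0885 mm.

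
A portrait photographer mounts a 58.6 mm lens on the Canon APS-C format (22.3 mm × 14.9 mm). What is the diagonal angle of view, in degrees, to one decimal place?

Sensor diagonal = √(22.3² + 14.9²) = √719.3000 ≈ 26.8198 mm.
Angle of view α = 2·arctan(d/2f) with d = 26.8198 mm and f = 58.6 mm.
d/2f = 0.22884; arctan(0.22884) ≈ 12.8895°, so α ≈ 25.7790°.

25.8°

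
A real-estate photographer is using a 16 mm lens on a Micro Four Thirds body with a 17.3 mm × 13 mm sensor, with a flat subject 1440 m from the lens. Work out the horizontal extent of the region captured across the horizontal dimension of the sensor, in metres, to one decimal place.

dₒ: 1440 m = 1.44e+06 mm.
Similar triangles through the lens centre give W/dₒ = w/dᵢ; with 1/f = 1/dₒ + 1/dᵢ this gives W = w·(dₒ − f)/f.
W = 17.3 mm × (1.44e+06 − 16) / 16 = 17.3 × 89999.0000 ≈ 1556982.700 mm = 1556.98 m.

1557.0 m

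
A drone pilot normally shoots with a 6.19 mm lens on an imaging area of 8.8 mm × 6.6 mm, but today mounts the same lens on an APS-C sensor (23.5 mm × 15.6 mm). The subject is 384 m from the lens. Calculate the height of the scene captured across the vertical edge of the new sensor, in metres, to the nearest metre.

The focal length stays 6.19 mm; the relevant sensor dimension is now h = 15.6 mm. Object distance dₒ = 384 m = 384000 mm.
Thin-lens field height W = h·(dₒ − f)/f = 15.6 × (384000 − 6.19)/6.19 ≈ 967738.843 mm = 967.739 m.

968 m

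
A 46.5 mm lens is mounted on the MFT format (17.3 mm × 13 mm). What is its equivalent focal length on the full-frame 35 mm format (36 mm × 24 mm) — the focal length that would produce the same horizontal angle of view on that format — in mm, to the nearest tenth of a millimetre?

Equal angle of view means equal width/f ratio, so f₂ = f₁ · (width₂/width₁) = 46.5 × 36/17.3.
f₂ = 46.5 × 2.08092 ≈ 96.763 mm.

96.8 mm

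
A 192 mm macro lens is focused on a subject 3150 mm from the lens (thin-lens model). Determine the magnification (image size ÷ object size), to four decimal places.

0.0649×

Thin lens: 1/f = 1/dₒ + 1/dᵢ → 1/dᵢ = 1/192 − 1/3150 = 0.0048909 mm⁻¹, so dᵢ ≈ 204.4625 mm.
Magnification m = dᵢ/dₒ = 204.4625/3150 ≈ 0.06491.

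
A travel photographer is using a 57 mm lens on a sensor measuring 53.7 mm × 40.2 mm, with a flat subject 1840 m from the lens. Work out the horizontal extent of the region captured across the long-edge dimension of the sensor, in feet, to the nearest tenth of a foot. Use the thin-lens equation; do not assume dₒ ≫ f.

5687.1 ft

dₒ: 1840 m = 1.84e+06 mm.
Similar triangles through the lens centre give W/dₒ = w/dᵢ; with 1/f = 1/dₒ + 1/dᵢ this gives W = w·(dₒ − f)/f.
W = 53.7 mm × (1.84e+06 − 57) / 57 = 53.7 × 32279.7018 ≈ 1733419.984 mm = 1733419.984/304.8 ft = 5687.07 ft.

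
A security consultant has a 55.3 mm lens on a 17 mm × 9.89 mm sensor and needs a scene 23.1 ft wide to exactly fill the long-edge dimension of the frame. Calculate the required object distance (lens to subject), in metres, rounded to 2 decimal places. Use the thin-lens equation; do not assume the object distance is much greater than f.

22.96 m

W: 23.1 ft × 304.8 mm/ft = 7040.88 mm.
Magnification m = w/W = dᵢ/dₒ; combined with 1/f = 1/dₒ + 1/dᵢ this gives dₒ = f·(1 + W/w).
dₒ = 55.3 mm × (1 + 7040.88/17) = 55.3 × 415.1694 ≈ 22958.868 mm = 22.9589 m.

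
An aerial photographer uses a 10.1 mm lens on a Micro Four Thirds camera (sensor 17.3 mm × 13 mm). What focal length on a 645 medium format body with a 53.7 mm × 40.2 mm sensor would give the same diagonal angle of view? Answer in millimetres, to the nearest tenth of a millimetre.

31.3 mm

Sensor diagonal = √(17.3² + 13²) = √468.2900 ≈ 21.6400 mm.
Sensor diagonal = √(53.7² + 40.2²) = √4499.7300 ≈ 67.0800 mm.
Equal angle of view means equal diagonal/f ratio, so f₂ = f₁ · (diagonal₂/diagonal₁) = 10.1 × 67.0800/21.6400.
f₂ = 10.1 × 3.09982 ≈ 31.308 mm.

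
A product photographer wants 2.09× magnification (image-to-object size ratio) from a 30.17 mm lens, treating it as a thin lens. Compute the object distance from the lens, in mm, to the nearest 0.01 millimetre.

With m = dᵢ/dₒ and 1/f = 1/dₒ + 1/dᵢ, substituting dᵢ = m·dₒ gives 1/f = (1 + 1/m)/dₒ, hence dₒ = f·(1 + 1/m).
dₒ = 30.17 × (1 + 1/2.09) = 30.17 × 1.47847 ≈ 44.605 mm.

44.61 mm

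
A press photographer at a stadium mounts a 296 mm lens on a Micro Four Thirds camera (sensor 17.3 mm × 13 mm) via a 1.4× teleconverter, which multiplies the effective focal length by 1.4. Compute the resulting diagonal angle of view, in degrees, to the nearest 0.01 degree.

2.99°

Effective focal length f = 296 × 1.4 = 414.4 mm.
Sensor diagonal = √(17.3² + 13²) = √468.2900 ≈ 21.6400 mm.
α = 2·arctan(21.640 / (2 × 414.4)) = 2·arctan(0.02611) ≈ 2.9913°.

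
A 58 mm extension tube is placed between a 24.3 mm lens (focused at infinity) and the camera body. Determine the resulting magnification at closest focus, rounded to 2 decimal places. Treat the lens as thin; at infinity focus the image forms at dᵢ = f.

The tube moves the image plane from f to f + e, so dᵢ = 24.3 + 58 = 82.3 mm. Focus is achieved when 1/f = 1/dₒ + 1/dᵢ, giving dₒ = 1/(1/f − 1/(f+e)).
Magnification m = dᵢ/dₒ = (f+e)·(1/f − 1/(f+e)) = e/f = 58/24.3 ≈ 2.3868.

2.39×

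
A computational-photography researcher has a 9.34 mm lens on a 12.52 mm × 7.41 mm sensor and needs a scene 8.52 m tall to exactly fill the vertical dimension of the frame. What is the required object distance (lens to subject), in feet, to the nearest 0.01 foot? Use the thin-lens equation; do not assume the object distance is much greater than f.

35.26 ft

W: 8.52 m = 8520 mm.
Magnification m = h/W = dᵢ/dₒ; combined with 1/f = 1/dₒ + 1/dᵢ this gives dₒ = f·(1 + W/h).
dₒ = 9.34 mm × (1 + 8520/7.41) = 9.34 × 1150.7976 ≈ 10748.449 mm = 10748.449/304.8 ft = 35.2639 ft.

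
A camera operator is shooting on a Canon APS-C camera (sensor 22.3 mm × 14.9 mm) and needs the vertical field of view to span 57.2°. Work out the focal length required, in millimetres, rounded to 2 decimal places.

13.66 mm

From α = 2·arctan(h/2f) we get f = h / (2·tan(α/2)).
With h = 14.9 mm and α/2 = 28.6°, tan(α/2) ≈ 0.54522, so f ≈ 14.9 / 1.09044 ≈ 13.6643 mm.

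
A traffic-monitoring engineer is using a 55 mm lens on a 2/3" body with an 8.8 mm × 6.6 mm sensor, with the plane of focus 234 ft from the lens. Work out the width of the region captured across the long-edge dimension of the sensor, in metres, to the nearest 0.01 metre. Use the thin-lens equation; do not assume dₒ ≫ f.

dₒ: 234 ft × 304.8 mm/ft = 71323.20 mm.
Similar triangles through the lens centre give W/dₒ = w/dᵢ; with 1/f = 1/dₒ + 1/dᵢ this gives W = w·(dₒ − f)/f.
W = 8.8 mm × (71323.2 − 55) / 55 = 8.8 × 1295.7854 ≈ 11402.912 mm = 11.4029 m.

11.40 m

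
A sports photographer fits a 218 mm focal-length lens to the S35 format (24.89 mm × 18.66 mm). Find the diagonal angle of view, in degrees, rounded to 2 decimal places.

Sensor diagonal = √(24.89² + 18.66²) = √967.7077 ≈ 31.1080 mm.
Angle of view α = 2·arctan(d/2f) with d = 31.1080 mm and f = 218 mm.
d/2f = 0.07135; arctan(0.07135) ≈ 4.0811°, so α ≈ 8.1621°.

8.16°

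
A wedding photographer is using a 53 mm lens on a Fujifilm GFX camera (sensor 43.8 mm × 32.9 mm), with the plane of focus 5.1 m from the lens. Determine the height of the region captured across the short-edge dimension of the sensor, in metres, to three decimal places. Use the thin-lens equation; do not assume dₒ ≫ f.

3.133 m

dₒ: 5.1 m = 5100 mm.
Similar triangles through the lens centre give W/dₒ = h/dᵢ; with 1/f = 1/dₒ + 1/dᵢ this gives W = h·(dₒ − f)/f.
W = 32.9 mm × (5100 − 53) / 53 = 32.9 × 95.2264 ≈ 3132.949 mm = 3.13295 m.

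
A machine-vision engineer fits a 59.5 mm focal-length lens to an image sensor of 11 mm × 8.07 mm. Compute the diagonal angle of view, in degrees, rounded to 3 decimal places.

13.080°

Sensor diagonal = √(11² + 8.07²) = √186.1249 ≈ 13.6428 mm.
Angle of view α = 2·arctan(d/2f) with d = 13.6428 mm and f = 59.5 mm.
d/2f = 0.11465; arctan(0.11465) ≈ 6.5401°, so α ≈ 13.0802°.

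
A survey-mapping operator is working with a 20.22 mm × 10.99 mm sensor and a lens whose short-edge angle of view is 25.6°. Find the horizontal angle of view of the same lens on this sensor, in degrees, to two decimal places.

From the short-edge AOV: f = 10.99 / (2·tan(12.8°)) = 10.99 / 0.45439 ≈ 24.1863 mm.
Horizontal AOV = 2·arctan(20.22 / (2 × 24.1863)) = 2·arctan(0.41800) ≈ 45.3703°.

45.37°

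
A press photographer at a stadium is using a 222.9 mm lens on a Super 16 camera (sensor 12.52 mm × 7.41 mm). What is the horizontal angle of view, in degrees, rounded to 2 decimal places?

3.22°

Angle of view α = 2·arctan(w/2f) with w = 12.52 mm and f = 222.9 mm.
w/2f = 0.02808; arctan(0.02808) ≈ 1.6087°, so α ≈ 3.2174°.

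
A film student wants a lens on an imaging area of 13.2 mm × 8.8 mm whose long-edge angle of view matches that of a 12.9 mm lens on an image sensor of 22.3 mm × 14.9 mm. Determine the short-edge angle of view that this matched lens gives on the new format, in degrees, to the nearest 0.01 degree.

59.90°

Equal long-edge AOV ⇒ f₂ = f₁ · 13.2/22.3 = 12.9 × 0.59193 ≈ 7.6359 mm.
Short-edge AOV on the new format = 2·arctan(8.8 / (2 × 7.6359)) = 2·arctan(0.57623) ≈ 59.9034°.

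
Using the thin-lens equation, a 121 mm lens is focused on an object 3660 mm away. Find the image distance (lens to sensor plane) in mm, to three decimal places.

125.137 mm

1/dᵢ = 1/f − 1/dₒ = 1/121 − 1/3660 = 0.0079912 mm⁻¹.
dᵢ = 1/0.0079912 ≈ 125.1370 mm.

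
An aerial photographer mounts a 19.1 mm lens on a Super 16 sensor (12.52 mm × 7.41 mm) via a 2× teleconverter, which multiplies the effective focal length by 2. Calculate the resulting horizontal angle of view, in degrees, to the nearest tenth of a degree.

18.6°

Effective focal length f = 19.1 × 2 = 38.2 mm.
α = 2·arctan(12.52 / (2 × 38.2)) = 2·arctan(0.16387) ≈ 18.6132°.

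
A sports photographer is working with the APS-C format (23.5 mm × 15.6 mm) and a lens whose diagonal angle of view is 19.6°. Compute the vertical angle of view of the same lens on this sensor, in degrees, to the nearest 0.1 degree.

10.9°

Sensor diagonal = √(23.5² + 15.6²) = √795.6100 ≈ 28.2066 mm.
From the diagonal AOV: f = 28.2066 / (2·tan(9.8°)) = 28.2066 / 0.34546 ≈ 81.6493 mm.
Vertical AOV = 2·arctan(15.6 / (2 × 81.6493)) = 2·arctan(0.09553) ≈ 10.9139°.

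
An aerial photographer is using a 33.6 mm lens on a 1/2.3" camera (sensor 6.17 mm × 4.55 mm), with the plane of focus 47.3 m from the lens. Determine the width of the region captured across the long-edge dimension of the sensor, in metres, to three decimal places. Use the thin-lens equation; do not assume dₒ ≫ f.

dₒ: 47.3 m = 47300 mm.
Similar triangles through the lens centre give W/dₒ = w/dᵢ; with 1/f = 1/dₒ + 1/dᵢ this gives W = w·(dₒ − f)/f.
W = 6.17 mm × (47300 − 33.6) / 33.6 = 6.17 × 1406.7381 ≈ 8679.574 mm = 8.67957 m.

8.680 m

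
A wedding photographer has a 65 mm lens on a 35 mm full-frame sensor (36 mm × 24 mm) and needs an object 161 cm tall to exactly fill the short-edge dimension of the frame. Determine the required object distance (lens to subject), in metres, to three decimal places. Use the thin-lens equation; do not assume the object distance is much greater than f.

4.425 m

W: 161 cm = 1610 mm.
Magnification m = h/W = dᵢ/dₒ; combined with 1/f = 1/dₒ + 1/dᵢ this gives dₒ = f·(1 + W/h).
dₒ = 65 mm × (1 + 1610/24) = 65 × 68.0833 ≈ 4425.417 mm = 4.42542 m.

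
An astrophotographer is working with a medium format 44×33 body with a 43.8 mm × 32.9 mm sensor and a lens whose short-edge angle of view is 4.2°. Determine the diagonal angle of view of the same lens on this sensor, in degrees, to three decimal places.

6.988°

From the short-edge AOV: f = 32.9 / (2·tan(2.1°)) = 32.9 / 0.07334 ≈ 448.6159 mm.
Sensor diagonal = √(43.8² + 32.9²) = √3000.8500 ≈ 54.7800 mm.
Diagonal AOV = 2·arctan(54.7800 / (2 × 448.6159)) = 2·arctan(0.06105) ≈ 6.9877°.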